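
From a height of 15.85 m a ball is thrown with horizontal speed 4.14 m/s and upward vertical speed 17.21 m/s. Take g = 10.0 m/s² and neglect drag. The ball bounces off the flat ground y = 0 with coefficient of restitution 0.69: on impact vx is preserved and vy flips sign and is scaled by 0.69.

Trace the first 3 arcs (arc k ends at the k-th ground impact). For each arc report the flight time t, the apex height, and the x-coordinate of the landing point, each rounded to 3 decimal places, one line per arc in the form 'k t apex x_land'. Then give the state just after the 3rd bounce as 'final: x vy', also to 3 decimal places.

Arc 1: start y=15.850, vy=17.210 → t=4.197, apex=30.659, x_land=17.377, impact vy=-24.763
  bounce: vy ← 0.69·24.763 = 17.086
Arc 2: start y=0.000, vy=17.086 → t=3.417, apex=14.597, x_land=31.524, impact vy=-17.086
  bounce: vy ← 0.69·17.086 = 11.789
Arc 3: start y=0.000, vy=11.789 → t=2.358, apex=6.950, x_land=41.286, impact vy=-11.789
  bounce: vy ← 0.69·11.789 = 8.135

1 4.197 30.659 17.377
2 3.417 14.597 31.524
3 2.358 6.950 41.286
final: 41.286 8.135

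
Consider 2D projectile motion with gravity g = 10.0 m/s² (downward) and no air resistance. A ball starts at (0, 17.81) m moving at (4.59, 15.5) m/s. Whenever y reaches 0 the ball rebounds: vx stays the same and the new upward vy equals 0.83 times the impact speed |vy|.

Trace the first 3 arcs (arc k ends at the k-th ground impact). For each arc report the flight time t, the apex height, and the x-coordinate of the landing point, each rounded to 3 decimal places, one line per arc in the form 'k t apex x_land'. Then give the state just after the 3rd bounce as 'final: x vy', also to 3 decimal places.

Arc 1: start y=17.810, vy=15.500 → t=3.992, apex=29.822, x_land=18.324, impact vy=-24.422
  bounce: vy ← 0.83·24.422 = 20.271
Arc 2: start y=0.000, vy=20.271 → t=4.054, apex=20.545, x_land=36.933, impact vy=-20.271
  bounce: vy ← 0.83·20.271 = 16.825
Arc 3: start y=0.000, vy=16.825 → t=3.365, apex=14.153, x_land=52.378, impact vy=-16.825
  bounce: vy ← 0.83·16.825 = 13.964

1 3.992 29.822 18.324
2 4.054 20.545 36.933
3 3.365 14.153 52.378
final: 52.378 13.964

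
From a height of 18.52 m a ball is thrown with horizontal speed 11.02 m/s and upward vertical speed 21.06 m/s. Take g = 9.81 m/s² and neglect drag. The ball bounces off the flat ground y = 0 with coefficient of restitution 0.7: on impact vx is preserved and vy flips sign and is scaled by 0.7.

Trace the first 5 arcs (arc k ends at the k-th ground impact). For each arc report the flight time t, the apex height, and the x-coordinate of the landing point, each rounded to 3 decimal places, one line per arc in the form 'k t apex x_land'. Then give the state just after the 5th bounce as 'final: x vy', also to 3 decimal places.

1 5.042 41.126 55.567
2 4.054 20.152 100.240
3 2.838 9.874 131.511
4 1.986 4.838 153.401
5 1.390 2.371 168.724
final: 168.724 4.774

Arc 1: start y=18.520, vy=21.060 → t=5.042, apex=41.126, x_land=55.567, impact vy=-28.406
  bounce: vy ← 0.7·28.406 = 19.884
Arc 2: start y=0.000, vy=19.884 → t=4.054, apex=20.152, x_land=100.240, impact vy=-19.884
  bounce: vy ← 0.7·19.884 = 13.919
Arc 3: start y=0.000, vy=13.919 → t=2.838, apex=9.874, x_land=131.511, impact vy=-13.919
  bounce: vy ← 0.7·13.919 = 9.743
Arc 4: start y=0.000, vy=9.743 → t=1.986, apex=4.838, x_land=153.401, impact vy=-9.743
  bounce: vy ← 0.7·9.743 = 6.820
Arc 5: start y=0.000, vy=6.820 → t=1.390, apex=2.371, x_land=168.724, impact vy=-6.820
  bounce: vy ← 0.7·6.820 = 4.774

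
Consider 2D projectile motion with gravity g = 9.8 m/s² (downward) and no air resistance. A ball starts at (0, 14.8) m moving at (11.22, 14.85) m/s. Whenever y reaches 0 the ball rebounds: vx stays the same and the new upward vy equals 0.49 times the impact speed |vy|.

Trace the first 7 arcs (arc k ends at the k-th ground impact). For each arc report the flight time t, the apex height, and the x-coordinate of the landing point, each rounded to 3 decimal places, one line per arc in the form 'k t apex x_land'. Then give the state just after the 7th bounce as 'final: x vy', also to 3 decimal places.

Arc 1: start y=14.800, vy=14.850 → t=3.821, apex=26.051, x_land=42.872, impact vy=-22.597
  bounce: vy ← 0.49·22.597 = 11.072
Arc 2: start y=0.000, vy=11.072 → t=2.260, apex=6.255, x_land=68.226, impact vy=-11.072
  bounce: vy ← 0.49·11.072 = 5.425
Arc 3: start y=0.000, vy=5.425 → t=1.107, apex=1.502, x_land=80.649, impact vy=-5.425
  bounce: vy ← 0.49·5.425 = 2.658
Arc 4: start y=0.000, vy=2.658 → t=0.543, apex=0.361, x_land=86.736, impact vy=-2.658
  bounce: vy ← 0.49·2.658 = 1.303
Arc 5: start y=0.000, vy=1.303 → t=0.266, apex=0.087, x_land=89.719, impact vy=-1.303
  bounce: vy ← 0.49·1.303 = 0.638
Arc 6: start y=0.000, vy=0.638 → t=0.130, apex=0.021, x_land=91.181, impact vy=-0.638
  bounce: vy ← 0.49·0.638 = 0.313
Arc 7: start y=0.000, vy=0.313 → t=0.064, apex=0.005, x_land=91.897, impact vy=-0.313
  bounce: vy ← 0.49·0.313 = 0.153

1 3.821 26.051 42.872
2 2.260 6.255 68.226
3 1.107 1.502 80.649
4 0.543 0.361 86.736
5 0.266 0.087 89.719
6 0.130 0.021 91.181
7 0.064 0.005 91.897
final: 91.897 0.153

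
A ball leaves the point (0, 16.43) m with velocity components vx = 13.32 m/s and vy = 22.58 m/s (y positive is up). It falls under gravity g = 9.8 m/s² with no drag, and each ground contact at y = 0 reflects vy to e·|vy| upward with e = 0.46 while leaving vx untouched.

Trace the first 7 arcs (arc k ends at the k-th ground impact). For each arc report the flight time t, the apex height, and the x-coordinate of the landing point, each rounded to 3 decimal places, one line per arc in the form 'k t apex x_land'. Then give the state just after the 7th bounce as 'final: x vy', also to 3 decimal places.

1 5.247 42.443 69.892
2 2.708 8.981 105.958
3 1.246 1.900 122.549
4 0.573 0.402 130.180
5 0.264 0.085 133.691
6 0.121 0.018 135.306
7 0.056 0.004 136.049
final: 136.049 0.126

Arc 1: start y=16.430, vy=22.580 → t=5.247, apex=42.443, x_land=69.892, impact vy=-28.842
  bounce: vy ← 0.46·28.842 = 13.268
Arc 2: start y=0.000, vy=13.268 → t=2.708, apex=8.981, x_land=105.958, impact vy=-13.268
  bounce: vy ← 0.46·13.268 = 6.103
Arc 3: start y=0.000, vy=6.103 → t=1.246, apex=1.900, x_land=122.549, impact vy=-6.103
  bounce: vy ← 0.46·6.103 = 2.807
Arc 4: start y=0.000, vy=2.807 → t=0.573, apex=0.402, x_land=130.180, impact vy=-2.807
  bounce: vy ← 0.46·2.807 = 1.291
Arc 5: start y=0.000, vy=1.291 → t=0.264, apex=0.085, x_land=133.691, impact vy=-1.291
  bounce: vy ← 0.46·1.291 = 0.594
Arc 6: start y=0.000, vy=0.594 → t=0.121, apex=0.018, x_land=135.306, impact vy=-0.594
  bounce: vy ← 0.46·0.594 = 0.273
Arc 7: start y=0.000, vy=0.273 → t=0.056, apex=0.004, x_land=136.049, impact vy=-0.273
  bounce: vy ← 0.46·0.273 = 0.126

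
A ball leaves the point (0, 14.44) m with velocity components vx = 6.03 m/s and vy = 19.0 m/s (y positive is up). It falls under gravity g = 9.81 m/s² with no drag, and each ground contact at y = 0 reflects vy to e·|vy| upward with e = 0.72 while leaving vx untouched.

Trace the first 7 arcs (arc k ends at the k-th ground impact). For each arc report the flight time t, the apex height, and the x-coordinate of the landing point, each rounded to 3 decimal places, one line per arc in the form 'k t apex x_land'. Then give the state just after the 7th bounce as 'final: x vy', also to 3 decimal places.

1 4.524 32.840 27.281
2 3.726 17.024 49.749
3 2.683 8.825 65.926
4 1.932 4.575 77.573
5 1.391 2.372 85.959
6 1.001 1.229 91.997
7 0.721 0.637 96.345
final: 96.345 2.546

Arc 1: start y=14.440, vy=19.000 → t=4.524, apex=32.840, x_land=27.281, impact vy=-25.383
  bounce: vy ← 0.72·25.383 = 18.276
Arc 2: start y=0.000, vy=18.276 → t=3.726, apex=17.024, x_land=49.749, impact vy=-18.276
  bounce: vy ← 0.72·18.276 = 13.159
Arc 3: start y=0.000, vy=13.159 → t=2.683, apex=8.825, x_land=65.926, impact vy=-13.159
  bounce: vy ← 0.72·13.159 = 9.474
Arc 4: start y=0.000, vy=9.474 → t=1.932, apex=4.575, x_land=77.573, impact vy=-9.474
  bounce: vy ← 0.72·9.474 = 6.821
Arc 5: start y=0.000, vy=6.821 → t=1.391, apex=2.372, x_land=85.959, impact vy=-6.821
  bounce: vy ← 0.72·6.821 = 4.911
Arc 6: start y=0.000, vy=4.911 → t=1.001, apex=1.229, x_land=91.997, impact vy=-4.911
  bounce: vy ← 0.72·4.911 = 3.536
Arc 7: start y=0.000, vy=3.536 → t=0.721, apex=0.637, x_land=96.345, impact vy=-3.536
  bounce: vy ← 0.72·3.536 = 2.546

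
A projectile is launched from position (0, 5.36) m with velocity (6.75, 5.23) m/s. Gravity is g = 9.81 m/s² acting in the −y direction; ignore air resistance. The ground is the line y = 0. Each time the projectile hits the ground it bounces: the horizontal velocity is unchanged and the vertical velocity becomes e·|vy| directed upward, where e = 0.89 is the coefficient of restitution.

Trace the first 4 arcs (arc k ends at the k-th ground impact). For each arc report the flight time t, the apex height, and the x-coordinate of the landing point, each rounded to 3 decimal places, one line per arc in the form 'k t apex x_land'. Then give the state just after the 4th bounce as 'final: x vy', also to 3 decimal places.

Arc 1: start y=5.360, vy=5.230 → t=1.707, apex=6.754, x_land=11.519, impact vy=-11.512
  bounce: vy ← 0.89·11.512 = 10.245
Arc 2: start y=0.000, vy=10.245 → t=2.089, apex=5.350, x_land=25.618, impact vy=-10.245
  bounce: vy ← 0.89·10.245 = 9.118
Arc 3: start y=0.000, vy=9.118 → t=1.859, apex=4.238, x_land=38.167, impact vy=-9.118
  bounce: vy ← 0.89·9.118 = 8.115
Arc 4: start y=0.000, vy=8.115 → t=1.654, apex=3.357, x_land=49.334, impact vy=-8.115
  bounce: vy ← 0.89·8.115 = 7.223

1 1.707 6.754 11.519
2 2.089 5.350 25.618
3 1.859 4.238 38.167
4 1.654 3.357 49.334
final: 49.334 7.223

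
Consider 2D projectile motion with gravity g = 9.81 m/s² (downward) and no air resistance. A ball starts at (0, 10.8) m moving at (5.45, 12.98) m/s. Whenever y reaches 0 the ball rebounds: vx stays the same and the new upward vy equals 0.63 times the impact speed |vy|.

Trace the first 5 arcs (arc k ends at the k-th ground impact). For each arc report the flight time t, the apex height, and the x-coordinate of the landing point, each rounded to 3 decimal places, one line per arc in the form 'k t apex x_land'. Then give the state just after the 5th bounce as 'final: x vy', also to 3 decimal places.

Arc 1: start y=10.800, vy=12.980 → t=3.311, apex=19.387, x_land=18.046, impact vy=-19.503
  bounce: vy ← 0.63·19.503 = 12.287
Arc 2: start y=0.000, vy=12.287 → t=2.505, apex=7.695, x_land=31.699, impact vy=-12.287
  bounce: vy ← 0.63·12.287 = 7.741
Arc 3: start y=0.000, vy=7.741 → t=1.578, apex=3.054, x_land=40.299, impact vy=-7.741
  bounce: vy ← 0.63·7.741 = 4.877
Arc 4: start y=0.000, vy=4.877 → t=0.994, apex=1.212, x_land=45.718, impact vy=-4.877
  bounce: vy ← 0.63·4.877 = 3.072
Arc 5: start y=0.000, vy=3.072 → t=0.626, apex=0.481, x_land=49.132, impact vy=-3.072
  bounce: vy ← 0.63·3.072 = 1.936

1 3.311 19.387 18.046
2 2.505 7.695 31.699
3 1.578 3.054 40.299
4 0.994 1.212 45.718
5 0.626 0.481 49.132
final: 49.132 1.936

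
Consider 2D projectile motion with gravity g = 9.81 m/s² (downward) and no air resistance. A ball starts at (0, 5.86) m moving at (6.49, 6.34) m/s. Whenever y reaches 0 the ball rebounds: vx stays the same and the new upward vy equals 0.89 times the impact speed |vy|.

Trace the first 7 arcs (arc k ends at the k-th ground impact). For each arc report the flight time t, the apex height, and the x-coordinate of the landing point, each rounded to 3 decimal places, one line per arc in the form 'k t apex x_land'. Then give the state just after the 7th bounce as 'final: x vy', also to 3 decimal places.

Arc 1: start y=5.860, vy=6.340 → t=1.916, apex=7.909, x_land=12.435, impact vy=-12.457
  bounce: vy ← 0.89·12.457 = 11.086
Arc 2: start y=0.000, vy=11.086 → t=2.260, apex=6.264, x_land=27.104, impact vy=-11.086
  bounce: vy ← 0.89·11.086 = 9.867
Arc 3: start y=0.000, vy=9.867 → t=2.012, apex=4.962, x_land=40.160, impact vy=-9.867
  bounce: vy ← 0.89·9.867 = 8.782
Arc 4: start y=0.000, vy=8.782 → t=1.790, apex=3.930, x_land=51.779, impact vy=-8.782
  bounce: vy ← 0.89·8.782 = 7.816
Arc 5: start y=0.000, vy=7.816 → t=1.593, apex=3.113, x_land=62.120, impact vy=-7.816
  bounce: vy ← 0.89·7.816 = 6.956
Arc 6: start y=0.000, vy=6.956 → t=1.418, apex=2.466, x_land=71.324, impact vy=-6.956
  bounce: vy ← 0.89·6.956 = 6.191
Arc 7: start y=0.000, vy=6.191 → t=1.262, apex=1.953, x_land=79.515, impact vy=-6.191
  bounce: vy ← 0.89·6.191 = 5.510

1 1.916 7.909 12.435
2 2.260 6.264 27.104
3 2.012 4.962 40.160
4 1.790 3.930 51.779
5 1.593 3.113 62.120
6 1.418 2.466 71.324
7 1.262 1.953 79.515
final: 79.515 5.510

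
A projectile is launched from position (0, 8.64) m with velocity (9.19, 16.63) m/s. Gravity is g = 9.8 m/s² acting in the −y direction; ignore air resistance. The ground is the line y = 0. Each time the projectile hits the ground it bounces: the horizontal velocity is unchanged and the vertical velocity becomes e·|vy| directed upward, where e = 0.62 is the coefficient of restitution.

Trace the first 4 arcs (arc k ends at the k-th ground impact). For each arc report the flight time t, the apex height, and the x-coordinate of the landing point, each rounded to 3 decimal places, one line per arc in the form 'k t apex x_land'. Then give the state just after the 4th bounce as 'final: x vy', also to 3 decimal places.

Arc 1: start y=8.640, vy=16.630 → t=3.852, apex=22.750, x_land=35.397, impact vy=-21.116
  bounce: vy ← 0.62·21.116 = 13.092
Arc 2: start y=0.000, vy=13.092 → t=2.672, apex=8.745, x_land=59.951, impact vy=-13.092
  bounce: vy ← 0.62·13.092 = 8.117
Arc 3: start y=0.000, vy=8.117 → t=1.657, apex=3.362, x_land=75.175, impact vy=-8.117
  bounce: vy ← 0.62·8.117 = 5.033
Arc 4: start y=0.000, vy=5.033 → t=1.027, apex=1.292, x_land=84.614, impact vy=-5.033
  bounce: vy ← 0.62·5.033 = 3.120

1 3.852 22.750 35.397
2 2.672 8.745 59.951
3 1.657 3.362 75.175
4 1.027 1.292 84.614
final: 84.614 3.120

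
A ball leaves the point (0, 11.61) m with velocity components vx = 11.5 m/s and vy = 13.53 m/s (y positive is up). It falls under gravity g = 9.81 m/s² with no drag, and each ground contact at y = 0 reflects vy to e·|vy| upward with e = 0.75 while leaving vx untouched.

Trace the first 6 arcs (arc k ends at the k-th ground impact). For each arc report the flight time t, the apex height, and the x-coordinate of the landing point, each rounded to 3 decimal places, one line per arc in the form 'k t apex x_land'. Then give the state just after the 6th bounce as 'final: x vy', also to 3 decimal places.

1 3.445 20.940 39.622
2 3.099 11.779 75.264
3 2.324 6.626 101.996
4 1.743 3.727 122.044
5 1.308 2.096 137.081
6 0.981 1.179 148.358
final: 148.358 3.608

Arc 1: start y=11.610, vy=13.530 → t=3.445, apex=20.940, x_land=39.622, impact vy=-20.269
  bounce: vy ← 0.75·20.269 = 15.202
Arc 2: start y=0.000, vy=15.202 → t=3.099, apex=11.779, x_land=75.264, impact vy=-15.202
  bounce: vy ← 0.75·15.202 = 11.402
Arc 3: start y=0.000, vy=11.402 → t=2.324, apex=6.626, x_land=101.996, impact vy=-11.402
  bounce: vy ← 0.75·11.402 = 8.551
Arc 4: start y=0.000, vy=8.551 → t=1.743, apex=3.727, x_land=122.044, impact vy=-8.551
  bounce: vy ← 0.75·8.551 = 6.413
Arc 5: start y=0.000, vy=6.413 → t=1.308, apex=2.096, x_land=137.081, impact vy=-6.413
  bounce: vy ← 0.75·6.413 = 4.810
Arc 6: start y=0.000, vy=4.810 → t=0.981, apex=1.179, x_land=148.358, impact vy=-4.810
  bounce: vy ← 0.75·4.810 = 3.608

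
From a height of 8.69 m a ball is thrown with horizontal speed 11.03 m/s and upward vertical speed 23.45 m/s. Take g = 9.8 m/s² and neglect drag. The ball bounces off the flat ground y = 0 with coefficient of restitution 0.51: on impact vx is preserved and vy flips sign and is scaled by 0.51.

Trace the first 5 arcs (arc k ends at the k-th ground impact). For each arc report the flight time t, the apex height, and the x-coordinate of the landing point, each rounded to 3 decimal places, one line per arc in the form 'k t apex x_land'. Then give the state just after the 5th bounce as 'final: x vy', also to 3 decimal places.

Arc 1: start y=8.690, vy=23.450 → t=5.131, apex=36.746, x_land=56.599, impact vy=-26.837
  bounce: vy ← 0.51·26.837 = 13.687
Arc 2: start y=0.000, vy=13.687 → t=2.793, apex=9.558, x_land=87.408, impact vy=-13.687
  bounce: vy ← 0.51·13.687 = 6.980
Arc 3: start y=0.000, vy=6.980 → t=1.425, apex=2.486, x_land=103.121, impact vy=-6.980
  bounce: vy ← 0.51·6.980 = 3.560
Arc 4: start y=0.000, vy=3.560 → t=0.727, apex=0.647, x_land=111.134, impact vy=-3.560
  bounce: vy ← 0.51·3.560 = 1.816
Arc 5: start y=0.000, vy=1.816 → t=0.371, apex=0.168, x_land=115.221, impact vy=-1.816
  bounce: vy ← 0.51·1.816 = 0.926

1 5.131 36.746 56.599
2 2.793 9.558 87.408
3 1.425 2.486 103.121
4 0.727 0.647 111.134
5 0.371 0.168 115.221
final: 115.221 0.926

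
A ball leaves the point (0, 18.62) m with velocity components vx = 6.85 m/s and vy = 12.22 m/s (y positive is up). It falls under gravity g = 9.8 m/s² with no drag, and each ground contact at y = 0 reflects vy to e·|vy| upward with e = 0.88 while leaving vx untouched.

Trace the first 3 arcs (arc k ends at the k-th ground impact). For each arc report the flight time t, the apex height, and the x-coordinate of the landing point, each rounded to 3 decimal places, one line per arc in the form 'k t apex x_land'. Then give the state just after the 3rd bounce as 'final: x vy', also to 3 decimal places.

Arc 1: start y=18.620, vy=12.220 → t=3.561, apex=26.239, x_land=24.393, impact vy=-22.678
  bounce: vy ← 0.88·22.678 = 19.956
Arc 2: start y=0.000, vy=19.956 → t=4.073, apex=20.319, x_land=52.291, impact vy=-19.956
  bounce: vy ← 0.88·19.956 = 17.562
Arc 3: start y=0.000, vy=17.562 → t=3.584, apex=15.735, x_land=76.842, impact vy=-17.562
  bounce: vy ← 0.88·17.562 = 15.454

1 3.561 26.239 24.393
2 4.073 20.319 52.291
3 3.584 15.735 76.842
final: 76.842 15.454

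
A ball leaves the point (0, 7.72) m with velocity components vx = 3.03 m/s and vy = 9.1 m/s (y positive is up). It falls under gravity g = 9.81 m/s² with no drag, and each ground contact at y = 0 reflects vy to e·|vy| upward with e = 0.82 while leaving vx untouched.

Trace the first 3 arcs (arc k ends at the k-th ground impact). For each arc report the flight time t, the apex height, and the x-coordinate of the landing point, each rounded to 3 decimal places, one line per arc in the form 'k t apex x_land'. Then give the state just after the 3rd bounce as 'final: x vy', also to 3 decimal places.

Arc 1: start y=7.720, vy=9.100 → t=2.488, apex=11.941, x_land=7.538, impact vy=-15.306
  bounce: vy ← 0.82·15.306 = 12.551
Arc 2: start y=0.000, vy=12.551 → t=2.559, apex=8.029, x_land=15.291, impact vy=-12.551
  bounce: vy ← 0.82·12.551 = 10.292
Arc 3: start y=0.000, vy=10.292 → t=2.098, apex=5.399, x_land=21.649, impact vy=-10.292
  bounce: vy ← 0.82·10.292 = 8.439

1 2.488 11.941 7.538
2 2.559 8.029 15.291
3 2.098 5.399 21.649
final: 21.649 8.439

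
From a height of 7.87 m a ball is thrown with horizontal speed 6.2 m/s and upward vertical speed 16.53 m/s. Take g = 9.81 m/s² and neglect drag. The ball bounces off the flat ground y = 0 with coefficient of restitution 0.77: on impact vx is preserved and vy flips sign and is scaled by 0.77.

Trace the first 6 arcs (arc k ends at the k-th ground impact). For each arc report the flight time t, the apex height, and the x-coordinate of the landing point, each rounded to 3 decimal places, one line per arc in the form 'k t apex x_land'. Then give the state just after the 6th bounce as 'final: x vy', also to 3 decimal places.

1 3.793 21.797 23.517
2 3.246 12.923 43.644
3 2.500 7.662 59.142
4 1.925 4.543 71.076
5 1.482 2.693 80.265
6 1.141 1.597 87.340
final: 87.340 4.310

Arc 1: start y=7.870, vy=16.530 → t=3.793, apex=21.797, x_land=23.517, impact vy=-20.680
  bounce: vy ← 0.77·20.680 = 15.923
Arc 2: start y=0.000, vy=15.923 → t=3.246, apex=12.923, x_land=43.644, impact vy=-15.923
  bounce: vy ← 0.77·15.923 = 12.261
Arc 3: start y=0.000, vy=12.261 → t=2.500, apex=7.662, x_land=59.142, impact vy=-12.261
  bounce: vy ← 0.77·12.261 = 9.441
Arc 4: start y=0.000, vy=9.441 → t=1.925, apex=4.543, x_land=71.076, impact vy=-9.441
  bounce: vy ← 0.77·9.441 = 7.270
Arc 5: start y=0.000, vy=7.270 → t=1.482, apex=2.693, x_land=80.265, impact vy=-7.270
  bounce: vy ← 0.77·7.270 = 5.598
Arc 6: start y=0.000, vy=5.598 → t=1.141, apex=1.597, x_land=87.340, impact vy=-5.598
  bounce: vy ← 0.77·5.598 = 4.310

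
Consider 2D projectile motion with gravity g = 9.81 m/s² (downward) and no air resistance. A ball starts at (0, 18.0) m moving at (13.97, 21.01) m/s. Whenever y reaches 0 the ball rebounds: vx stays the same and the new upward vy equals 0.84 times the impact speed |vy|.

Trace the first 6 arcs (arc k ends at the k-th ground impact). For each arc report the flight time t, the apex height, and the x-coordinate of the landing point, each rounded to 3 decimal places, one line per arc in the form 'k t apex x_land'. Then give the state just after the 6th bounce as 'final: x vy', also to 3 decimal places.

Arc 1: start y=18.000, vy=21.010 → t=5.015, apex=40.498, x_land=70.061, impact vy=-28.188
  bounce: vy ← 0.84·28.188 = 23.678
Arc 2: start y=0.000, vy=23.678 → t=4.827, apex=28.576, x_land=137.499, impact vy=-23.678
  bounce: vy ← 0.84·23.678 = 19.890
Arc 3: start y=0.000, vy=19.890 → t=4.055, apex=20.163, x_land=194.147, impact vy=-19.890
  bounce: vy ← 0.84·19.890 = 16.707
Arc 4: start y=0.000, vy=16.707 → t=3.406, apex=14.227, x_land=241.732, impact vy=-16.707
  bounce: vy ← 0.84·16.707 = 14.034
Arc 5: start y=0.000, vy=14.034 → t=2.861, apex=10.039, x_land=281.703, impact vy=-14.034
  bounce: vy ← 0.84·14.034 = 11.789
Arc 6: start y=0.000, vy=11.789 → t=2.403, apex=7.083, x_land=315.278, impact vy=-11.789
  bounce: vy ← 0.84·11.789 = 9.902

1 5.015 40.498 70.061
2 4.827 28.576 137.499
3 4.055 20.163 194.147
4 3.406 14.227 241.732
5 2.861 10.039 281.703
6 2.403 7.083 315.278
final: 315.278 9.902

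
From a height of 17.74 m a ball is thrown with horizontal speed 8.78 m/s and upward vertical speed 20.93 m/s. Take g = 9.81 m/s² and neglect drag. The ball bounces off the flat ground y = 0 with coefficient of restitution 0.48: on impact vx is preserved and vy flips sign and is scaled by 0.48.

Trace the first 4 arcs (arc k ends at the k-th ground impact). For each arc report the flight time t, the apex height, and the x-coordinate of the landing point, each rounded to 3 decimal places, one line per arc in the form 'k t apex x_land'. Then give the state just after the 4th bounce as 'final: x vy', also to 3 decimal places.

Arc 1: start y=17.740, vy=20.930 → t=4.992, apex=40.067, x_land=43.827, impact vy=-28.038
  bounce: vy ← 0.48·28.038 = 13.458
Arc 2: start y=0.000, vy=13.458 → t=2.744, apex=9.232, x_land=67.917, impact vy=-13.458
  bounce: vy ← 0.48·13.458 = 6.460
Arc 3: start y=0.000, vy=6.460 → t=1.317, apex=2.127, x_land=79.480, impact vy=-6.460
  bounce: vy ← 0.48·6.460 = 3.101
Arc 4: start y=0.000, vy=3.101 → t=0.632, apex=0.490, x_land=85.031, impact vy=-3.101
  bounce: vy ← 0.48·3.101 = 1.488

1 4.992 40.067 43.827
2 2.744 9.232 67.917
3 1.317 2.127 79.480
4 0.632 0.490 85.031
final: 85.031 1.488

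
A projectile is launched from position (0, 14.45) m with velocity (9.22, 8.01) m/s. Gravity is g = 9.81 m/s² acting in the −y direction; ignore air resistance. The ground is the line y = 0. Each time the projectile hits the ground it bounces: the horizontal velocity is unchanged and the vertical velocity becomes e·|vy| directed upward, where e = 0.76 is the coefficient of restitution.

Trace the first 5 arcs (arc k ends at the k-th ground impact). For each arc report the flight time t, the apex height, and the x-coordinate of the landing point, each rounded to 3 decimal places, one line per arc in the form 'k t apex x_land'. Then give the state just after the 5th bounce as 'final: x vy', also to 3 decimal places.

1 2.717 17.720 25.053
2 2.889 10.235 51.690
3 2.196 5.912 71.934
4 1.669 3.415 87.320
5 1.268 1.972 99.013
final: 99.013 4.728

Arc 1: start y=14.450, vy=8.010 → t=2.717, apex=17.720, x_land=25.053, impact vy=-18.646
  bounce: vy ← 0.76·18.646 = 14.171
Arc 2: start y=0.000, vy=14.171 → t=2.889, apex=10.235, x_land=51.690, impact vy=-14.171
  bounce: vy ← 0.76·14.171 = 10.770
Arc 3: start y=0.000, vy=10.770 → t=2.196, apex=5.912, x_land=71.934, impact vy=-10.770
  bounce: vy ← 0.76·10.770 = 8.185
Arc 4: start y=0.000, vy=8.185 → t=1.669, apex=3.415, x_land=87.320, impact vy=-8.185
  bounce: vy ← 0.76·8.185 = 6.221
Arc 5: start y=0.000, vy=6.221 → t=1.268, apex=1.972, x_land=99.013, impact vy=-6.221
  bounce: vy ← 0.76·6.221 = 4.728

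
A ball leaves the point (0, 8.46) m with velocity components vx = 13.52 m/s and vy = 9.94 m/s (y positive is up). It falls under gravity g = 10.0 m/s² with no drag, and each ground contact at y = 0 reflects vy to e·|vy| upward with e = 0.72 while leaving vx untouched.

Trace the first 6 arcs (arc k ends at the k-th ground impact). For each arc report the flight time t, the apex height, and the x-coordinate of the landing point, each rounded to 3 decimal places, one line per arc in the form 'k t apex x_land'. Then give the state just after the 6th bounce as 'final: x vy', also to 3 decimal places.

Arc 1: start y=8.460, vy=9.940 → t=2.631, apex=13.400, x_land=35.572, impact vy=-16.371
  bounce: vy ← 0.72·16.371 = 11.787
Arc 2: start y=0.000, vy=11.787 → t=2.357, apex=6.947, x_land=67.444, impact vy=-11.787
  bounce: vy ← 0.72·11.787 = 8.487
Arc 3: start y=0.000, vy=8.487 → t=1.697, apex=3.601, x_land=90.392, impact vy=-8.487
  bounce: vy ← 0.72·8.487 = 6.110
Arc 4: start y=0.000, vy=6.110 → t=1.222, apex=1.867, x_land=106.915, impact vy=-6.110
  bounce: vy ← 0.72·6.110 = 4.399
Arc 5: start y=0.000, vy=4.399 → t=0.880, apex=0.968, x_land=118.811, impact vy=-4.399
  bounce: vy ← 0.72·4.399 = 3.168
Arc 6: start y=0.000, vy=3.168 → t=0.634, apex=0.502, x_land=127.376, impact vy=-3.168
  bounce: vy ← 0.72·3.168 = 2.281

1 2.631 13.400 35.572
2 2.357 6.947 67.444
3 1.697 3.601 90.392
4 1.222 1.867 106.915
5 0.880 0.968 118.811
6 0.634 0.502 127.376
final: 127.376 2.281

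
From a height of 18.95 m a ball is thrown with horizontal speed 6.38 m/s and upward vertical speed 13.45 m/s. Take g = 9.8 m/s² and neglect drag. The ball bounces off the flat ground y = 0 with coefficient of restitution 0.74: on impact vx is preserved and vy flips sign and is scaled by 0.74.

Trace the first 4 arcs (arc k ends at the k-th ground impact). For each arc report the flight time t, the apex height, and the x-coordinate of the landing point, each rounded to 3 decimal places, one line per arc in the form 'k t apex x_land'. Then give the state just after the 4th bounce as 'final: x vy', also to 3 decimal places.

1 3.771 28.180 24.056
2 3.549 15.431 46.700
3 2.626 8.450 63.457
4 1.944 4.627 75.857
final: 75.857 7.047

Arc 1: start y=18.950, vy=13.450 → t=3.771, apex=28.180, x_land=24.056, impact vy=-23.502
  bounce: vy ← 0.74·23.502 = 17.391
Arc 2: start y=0.000, vy=17.391 → t=3.549, apex=15.431, x_land=46.700, impact vy=-17.391
  bounce: vy ← 0.74·17.391 = 12.869
Arc 3: start y=0.000, vy=12.869 → t=2.626, apex=8.450, x_land=63.457, impact vy=-12.869
  bounce: vy ← 0.74·12.869 = 9.523
Arc 4: start y=0.000, vy=9.523 → t=1.944, apex=4.627, x_land=75.857, impact vy=-9.523
  bounce: vy ← 0.74·9.523 = 7.047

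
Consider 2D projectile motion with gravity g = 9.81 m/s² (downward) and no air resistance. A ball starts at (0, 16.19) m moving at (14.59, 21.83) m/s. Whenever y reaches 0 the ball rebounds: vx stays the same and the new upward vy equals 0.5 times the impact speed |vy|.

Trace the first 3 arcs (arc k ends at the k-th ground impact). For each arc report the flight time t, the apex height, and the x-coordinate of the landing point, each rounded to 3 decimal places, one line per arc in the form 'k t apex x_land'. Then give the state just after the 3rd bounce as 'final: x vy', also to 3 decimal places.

Arc 1: start y=16.190, vy=21.830 → t=5.098, apex=40.479, x_land=74.380, impact vy=-28.181
  bounce: vy ← 0.5·28.181 = 14.091
Arc 2: start y=0.000, vy=14.091 → t=2.873, apex=10.120, x_land=116.293, impact vy=-14.091
  bounce: vy ← 0.5·14.091 = 7.045
Arc 3: start y=0.000, vy=7.045 → t=1.436, apex=2.530, x_land=137.250, impact vy=-7.045
  bounce: vy ← 0.5·7.045 = 3.523

1 5.098 40.479 74.380
2 2.873 10.120 116.293
3 1.436 2.530 137.250
final: 137.250 3.523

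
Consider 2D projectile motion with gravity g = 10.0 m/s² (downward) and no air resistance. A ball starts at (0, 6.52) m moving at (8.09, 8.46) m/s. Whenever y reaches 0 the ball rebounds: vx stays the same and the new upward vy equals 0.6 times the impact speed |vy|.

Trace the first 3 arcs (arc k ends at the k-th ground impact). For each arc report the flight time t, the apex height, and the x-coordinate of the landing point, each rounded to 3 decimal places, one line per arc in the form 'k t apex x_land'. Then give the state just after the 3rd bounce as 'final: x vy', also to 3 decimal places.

Arc 1: start y=6.520, vy=8.460 → t=2.267, apex=10.099, x_land=18.341, impact vy=-14.212
  bounce: vy ← 0.6·14.212 = 8.527
Arc 2: start y=0.000, vy=8.527 → t=1.705, apex=3.635, x_land=32.138, impact vy=-8.527
  bounce: vy ← 0.6·8.527 = 5.116
Arc 3: start y=0.000, vy=5.116 → t=1.023, apex=1.309, x_land=40.416, impact vy=-5.116
  bounce: vy ← 0.6·5.116 = 3.070

1 2.267 10.099 18.341
2 1.705 3.635 32.138
3 1.023 1.309 40.416
final: 40.416 3.070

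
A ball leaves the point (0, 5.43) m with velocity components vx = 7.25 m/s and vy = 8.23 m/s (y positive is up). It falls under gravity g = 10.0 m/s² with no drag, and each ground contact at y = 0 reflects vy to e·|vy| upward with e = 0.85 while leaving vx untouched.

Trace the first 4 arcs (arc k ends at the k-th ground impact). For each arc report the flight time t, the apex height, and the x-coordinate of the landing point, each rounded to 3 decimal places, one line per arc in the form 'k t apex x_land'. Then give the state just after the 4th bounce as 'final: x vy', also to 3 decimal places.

Arc 1: start y=5.430, vy=8.230 → t=2.151, apex=8.817, x_land=15.594, impact vy=-13.279
  bounce: vy ← 0.85·13.279 = 11.287
Arc 2: start y=0.000, vy=11.287 → t=2.257, apex=6.370, x_land=31.960, impact vy=-11.287
  bounce: vy ← 0.85·11.287 = 9.594
Arc 3: start y=0.000, vy=9.594 → t=1.919, apex=4.602, x_land=45.872, impact vy=-9.594
  bounce: vy ← 0.85·9.594 = 8.155
Arc 4: start y=0.000, vy=8.155 → t=1.631, apex=3.325, x_land=57.697, impact vy=-8.155
  bounce: vy ← 0.85·8.155 = 6.932

1 2.151 8.817 15.594
2 2.257 6.370 31.960
3 1.919 4.602 45.872
4 1.631 3.325 57.697
final: 57.697 6.932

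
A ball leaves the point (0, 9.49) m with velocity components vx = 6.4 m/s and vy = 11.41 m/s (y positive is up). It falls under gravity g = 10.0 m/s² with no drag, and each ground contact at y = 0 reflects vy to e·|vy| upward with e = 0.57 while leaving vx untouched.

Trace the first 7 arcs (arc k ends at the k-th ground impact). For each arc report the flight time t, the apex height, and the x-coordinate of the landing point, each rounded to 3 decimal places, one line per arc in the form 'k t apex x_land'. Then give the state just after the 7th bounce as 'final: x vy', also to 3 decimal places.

Arc 1: start y=9.490, vy=11.410 → t=2.930, apex=15.999, x_land=18.751, impact vy=-17.888
  bounce: vy ← 0.57·17.888 = 10.196
Arc 2: start y=0.000, vy=10.196 → t=2.039, apex=5.198, x_land=31.802, impact vy=-10.196
  bounce: vy ← 0.57·10.196 = 5.812
Arc 3: start y=0.000, vy=5.812 → t=1.162, apex=1.689, x_land=39.241, impact vy=-5.812
  bounce: vy ← 0.57·5.812 = 3.313
Arc 4: start y=0.000, vy=3.313 → t=0.663, apex=0.549, x_land=43.482, impact vy=-3.313
  bounce: vy ← 0.57·3.313 = 1.888
Arc 5: start y=0.000, vy=1.888 → t=0.378, apex=0.178, x_land=45.899, impact vy=-1.888
  bounce: vy ← 0.57·1.888 = 1.076
Arc 6: start y=0.000, vy=1.076 → t=0.215, apex=0.058, x_land=47.276, impact vy=-1.076
  bounce: vy ← 0.57·1.076 = 0.614
Arc 7: start y=0.000, vy=0.614 → t=0.123, apex=0.019, x_land=48.062, impact vy=-0.614
  bounce: vy ← 0.57·0.614 = 0.350

1 2.930 15.999 18.751
2 2.039 5.198 31.802
3 1.162 1.689 39.241
4 0.663 0.549 43.482
5 0.378 0.178 45.899
6 0.215 0.058 47.276
7 0.123 0.019 48.062
final: 48.062 0.350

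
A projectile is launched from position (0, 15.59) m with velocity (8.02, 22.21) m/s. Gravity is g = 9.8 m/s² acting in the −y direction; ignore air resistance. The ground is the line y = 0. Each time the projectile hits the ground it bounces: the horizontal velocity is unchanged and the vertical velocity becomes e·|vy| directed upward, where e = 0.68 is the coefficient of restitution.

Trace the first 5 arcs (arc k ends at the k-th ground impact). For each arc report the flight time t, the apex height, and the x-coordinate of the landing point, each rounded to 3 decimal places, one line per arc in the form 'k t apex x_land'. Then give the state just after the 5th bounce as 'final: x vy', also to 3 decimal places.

Arc 1: start y=15.590, vy=22.210 → t=5.150, apex=40.758, x_land=41.306, impact vy=-28.264
  bounce: vy ← 0.68·28.264 = 19.219
Arc 2: start y=0.000, vy=19.219 → t=3.922, apex=18.846, x_land=72.763, impact vy=-19.219
  bounce: vy ← 0.68·19.219 = 13.069
Arc 3: start y=0.000, vy=13.069 → t=2.667, apex=8.715, x_land=94.154, impact vy=-13.069
  bounce: vy ← 0.68·13.069 = 8.887
Arc 4: start y=0.000, vy=8.887 → t=1.814, apex=4.030, x_land=108.700, impact vy=-8.887
  bounce: vy ← 0.68·8.887 = 6.043
Arc 5: start y=0.000, vy=6.043 → t=1.233, apex=1.863, x_land=118.591, impact vy=-6.043
  bounce: vy ← 0.68·6.043 = 4.109

1 5.150 40.758 41.306
2 3.922 18.846 72.763
3 2.667 8.715 94.154
4 1.814 4.030 108.700
5 1.233 1.863 118.591
final: 118.591 4.109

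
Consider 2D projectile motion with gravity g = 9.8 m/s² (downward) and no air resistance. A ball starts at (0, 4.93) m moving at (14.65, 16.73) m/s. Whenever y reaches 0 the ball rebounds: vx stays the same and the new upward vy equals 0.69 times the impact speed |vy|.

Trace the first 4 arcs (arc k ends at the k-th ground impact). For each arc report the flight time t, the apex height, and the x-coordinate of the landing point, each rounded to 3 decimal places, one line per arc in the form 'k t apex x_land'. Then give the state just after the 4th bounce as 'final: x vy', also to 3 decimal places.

1 3.687 19.210 54.017
2 2.732 9.146 94.047
3 1.885 4.354 121.667
4 1.301 2.073 140.726
final: 140.726 4.398

Arc 1: start y=4.930, vy=16.730 → t=3.687, apex=19.210, x_land=54.017, impact vy=-19.404
  bounce: vy ← 0.69·19.404 = 13.389
Arc 2: start y=0.000, vy=13.389 → t=2.732, apex=9.146, x_land=94.047, impact vy=-13.389
  bounce: vy ← 0.69·13.389 = 9.238
Arc 3: start y=0.000, vy=9.238 → t=1.885, apex=4.354, x_land=121.667, impact vy=-9.238
  bounce: vy ← 0.69·9.238 = 6.374
Arc 4: start y=0.000, vy=6.374 → t=1.301, apex=2.073, x_land=140.726, impact vy=-6.374
  bounce: vy ← 0.69·6.374 = 4.398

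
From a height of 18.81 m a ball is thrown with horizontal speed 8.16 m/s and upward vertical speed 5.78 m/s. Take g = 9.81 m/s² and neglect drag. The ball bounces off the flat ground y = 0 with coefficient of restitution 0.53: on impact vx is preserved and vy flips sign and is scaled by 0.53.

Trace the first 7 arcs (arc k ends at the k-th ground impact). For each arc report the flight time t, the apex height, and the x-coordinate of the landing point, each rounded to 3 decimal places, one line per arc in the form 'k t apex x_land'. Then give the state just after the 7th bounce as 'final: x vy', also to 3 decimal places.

1 2.634 20.513 21.495
2 2.168 5.762 39.183
3 1.149 1.619 48.558
4 0.609 0.455 53.527
5 0.323 0.128 56.160
6 0.171 0.036 57.556
7 0.091 0.010 58.296
final: 58.296 0.236

Arc 1: start y=18.810, vy=5.780 → t=2.634, apex=20.513, x_land=21.495, impact vy=-20.061
  bounce: vy ← 0.53·20.061 = 10.633
Arc 2: start y=0.000, vy=10.633 → t=2.168, apex=5.762, x_land=39.183, impact vy=-10.633
  bounce: vy ← 0.53·10.633 = 5.635
Arc 3: start y=0.000, vy=5.635 → t=1.149, apex=1.619, x_land=48.558, impact vy=-5.635
  bounce: vy ← 0.53·5.635 = 2.987
Arc 4: start y=0.000, vy=2.987 → t=0.609, apex=0.455, x_land=53.527, impact vy=-2.987
  bounce: vy ← 0.53·2.987 = 1.583
Arc 5: start y=0.000, vy=1.583 → t=0.323, apex=0.128, x_land=56.160, impact vy=-1.583
  bounce: vy ← 0.53·1.583 = 0.839
Arc 6: start y=0.000, vy=0.839 → t=0.171, apex=0.036, x_land=57.556, impact vy=-0.839
  bounce: vy ← 0.53·0.839 = 0.445
Arc 7: start y=0.000, vy=0.445 → t=0.091, apex=0.010, x_land=58.296, impact vy=-0.445
  bounce: vy ← 0.53·0.445 = 0.236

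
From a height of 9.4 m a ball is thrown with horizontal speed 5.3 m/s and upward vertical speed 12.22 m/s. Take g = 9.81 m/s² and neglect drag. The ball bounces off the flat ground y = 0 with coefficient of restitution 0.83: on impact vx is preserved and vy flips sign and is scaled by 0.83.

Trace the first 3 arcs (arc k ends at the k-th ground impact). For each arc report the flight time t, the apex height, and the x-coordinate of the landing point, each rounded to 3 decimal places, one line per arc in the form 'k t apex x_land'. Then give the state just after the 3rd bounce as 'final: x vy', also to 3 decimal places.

Arc 1: start y=9.400, vy=12.220 → t=3.108, apex=17.011, x_land=16.472, impact vy=-18.269
  bounce: vy ← 0.83·18.269 = 15.163
Arc 2: start y=0.000, vy=15.163 → t=3.091, apex=11.719, x_land=32.857, impact vy=-15.163
  bounce: vy ← 0.83·15.163 = 12.586
Arc 3: start y=0.000, vy=12.586 → t=2.566, apex=8.073, x_land=46.456, impact vy=-12.586
  bounce: vy ← 0.83·12.586 = 10.446

1 3.108 17.011 16.472
2 3.091 11.719 32.857
3 2.566 8.073 46.456
final: 46.456 10.446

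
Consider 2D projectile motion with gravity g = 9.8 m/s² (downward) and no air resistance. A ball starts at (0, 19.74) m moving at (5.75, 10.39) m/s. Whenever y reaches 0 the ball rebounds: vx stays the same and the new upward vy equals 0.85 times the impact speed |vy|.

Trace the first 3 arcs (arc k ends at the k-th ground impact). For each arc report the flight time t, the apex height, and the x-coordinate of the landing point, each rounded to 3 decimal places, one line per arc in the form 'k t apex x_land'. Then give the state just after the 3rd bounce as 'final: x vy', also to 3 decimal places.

Arc 1: start y=19.740, vy=10.390 → t=3.330, apex=25.248, x_land=19.148, impact vy=-22.245
  bounce: vy ← 0.85·22.245 = 18.909
Arc 2: start y=0.000, vy=18.909 → t=3.859, apex=18.242, x_land=41.337, impact vy=-18.909
  bounce: vy ← 0.85·18.909 = 16.072
Arc 3: start y=0.000, vy=16.072 → t=3.280, apex=13.179, x_land=60.197, impact vy=-16.072
  bounce: vy ← 0.85·16.072 = 13.661

1 3.330 25.248 19.148
2 3.859 18.242 41.337
3 3.280 13.179 60.197
final: 60.197 13.661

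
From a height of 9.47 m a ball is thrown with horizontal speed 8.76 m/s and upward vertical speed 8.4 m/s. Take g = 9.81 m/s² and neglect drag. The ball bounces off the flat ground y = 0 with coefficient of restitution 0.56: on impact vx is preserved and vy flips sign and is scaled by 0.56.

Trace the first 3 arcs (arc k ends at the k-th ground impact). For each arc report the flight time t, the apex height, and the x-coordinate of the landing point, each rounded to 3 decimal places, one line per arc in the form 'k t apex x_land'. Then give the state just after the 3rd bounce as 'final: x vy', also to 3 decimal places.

Arc 1: start y=9.470, vy=8.400 → t=2.488, apex=13.066, x_land=21.798, impact vy=-16.011
  bounce: vy ← 0.56·16.011 = 8.966
Arc 2: start y=0.000, vy=8.966 → t=1.828, apex=4.098, x_land=37.812, impact vy=-8.966
  bounce: vy ← 0.56·8.966 = 5.021
Arc 3: start y=0.000, vy=5.021 → t=1.024, apex=1.285, x_land=46.779, impact vy=-5.021
  bounce: vy ← 0.56·5.021 = 2.812

1 2.488 13.066 21.798
2 1.828 4.098 37.812
3 1.024 1.285 46.779
final: 46.779 2.812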